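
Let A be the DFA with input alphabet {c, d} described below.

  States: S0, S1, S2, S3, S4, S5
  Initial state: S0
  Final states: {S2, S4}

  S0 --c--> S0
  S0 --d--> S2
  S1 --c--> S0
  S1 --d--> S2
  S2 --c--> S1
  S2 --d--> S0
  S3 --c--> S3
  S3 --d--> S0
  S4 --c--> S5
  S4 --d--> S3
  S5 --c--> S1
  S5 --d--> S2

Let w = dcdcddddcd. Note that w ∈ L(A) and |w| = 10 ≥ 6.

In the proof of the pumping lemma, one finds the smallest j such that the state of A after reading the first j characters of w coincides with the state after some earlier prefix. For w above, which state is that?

Run of A on w = d c d c d d d d c d:
  step 0: S0  (start)
  step 1: S2  (read d: S0→S2)
  step 2: S1  (read c: S2→S1)
  step 3: S2  (read d: S1→S2)   ← first repeat (S2 seen earlier)
  step 4: S1  (read c: S2→S1)
  step 5: S2  (read d: S1→S2)
  step 6: S0  (read d: S2→S0)
  step 7: S2  (read d: S0→S2)
  step 8: S0  (read d: S2→S0)
  step 9: S0  (read c: S0→S0)
  step 10: S2  (read d: S0→S2)

The earliest repeat is at step j = 3: A is in S2, which it already visited at step i = 1.

S2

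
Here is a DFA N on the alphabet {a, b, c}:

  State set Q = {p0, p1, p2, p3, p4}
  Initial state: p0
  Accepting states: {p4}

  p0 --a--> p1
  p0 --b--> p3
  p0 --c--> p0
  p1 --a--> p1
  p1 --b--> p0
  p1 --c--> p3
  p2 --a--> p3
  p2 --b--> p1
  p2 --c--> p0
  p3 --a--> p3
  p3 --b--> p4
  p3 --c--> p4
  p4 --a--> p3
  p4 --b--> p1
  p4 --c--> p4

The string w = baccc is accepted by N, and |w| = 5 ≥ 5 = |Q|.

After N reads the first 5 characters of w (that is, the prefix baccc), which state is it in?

p4

Run of N on the first 5 characters of w = b a c c c:
  step 0: p0  (start)
  step 1: p3  (read b: p0→p3)
  step 2: p3  (read a: p3→p3)
  step 3: p4  (read c: p3→p4)
  step 4: p4  (read c: p4→p4)
  step 5: p4  (read c: p4→p4)

After reading 5 characters, N is in state p4.
(This kind of state-tracing is the core of the pumping-lemma construction: with 5 states, pigeonhole forces a repeat within the first 5 steps.)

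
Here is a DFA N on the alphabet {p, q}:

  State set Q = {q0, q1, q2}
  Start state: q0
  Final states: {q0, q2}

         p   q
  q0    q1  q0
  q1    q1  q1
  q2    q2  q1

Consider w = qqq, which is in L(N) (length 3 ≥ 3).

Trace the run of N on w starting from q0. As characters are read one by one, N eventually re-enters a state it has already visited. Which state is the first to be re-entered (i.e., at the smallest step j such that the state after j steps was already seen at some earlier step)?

q0

Run of N on w = q q q:
  step 0: q0  (start)
  step 1: q0  (read q: q0→q0)   ← first repeat (q0 seen earlier)
  step 2: q0  (read q: q0→q0)
  step 3: q0  (read q: q0→q0)

The earliest repeat is at step j = 1: N is in q0, which it already visited at step i = 0.
Since N has 3 states, any run of length ≥ 3 visits 3+1 states, so by pigeonhole some state repeats within the first 3 steps — that repeat gives the pumpable loop.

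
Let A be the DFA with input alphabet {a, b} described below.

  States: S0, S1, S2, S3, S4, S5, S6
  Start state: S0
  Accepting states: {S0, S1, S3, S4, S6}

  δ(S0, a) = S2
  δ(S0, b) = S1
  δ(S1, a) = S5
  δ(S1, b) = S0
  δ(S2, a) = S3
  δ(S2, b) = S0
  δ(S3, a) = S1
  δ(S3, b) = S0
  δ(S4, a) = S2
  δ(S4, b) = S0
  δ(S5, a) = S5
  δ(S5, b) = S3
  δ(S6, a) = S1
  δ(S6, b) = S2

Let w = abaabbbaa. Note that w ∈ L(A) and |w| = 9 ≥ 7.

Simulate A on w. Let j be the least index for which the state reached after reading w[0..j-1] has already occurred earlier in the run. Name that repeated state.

S0

State sequence: S0 -a-> S2 -b-> S0 -a-> S2 -a-> S3 -b-> S0 -b-> S1 -b-> S0 -a-> S2 -a-> S3
First repeat at step 2: S0 was already visited.

The earliest repeat is at step j = 2: A is in S0, which it already visited at step i = 0.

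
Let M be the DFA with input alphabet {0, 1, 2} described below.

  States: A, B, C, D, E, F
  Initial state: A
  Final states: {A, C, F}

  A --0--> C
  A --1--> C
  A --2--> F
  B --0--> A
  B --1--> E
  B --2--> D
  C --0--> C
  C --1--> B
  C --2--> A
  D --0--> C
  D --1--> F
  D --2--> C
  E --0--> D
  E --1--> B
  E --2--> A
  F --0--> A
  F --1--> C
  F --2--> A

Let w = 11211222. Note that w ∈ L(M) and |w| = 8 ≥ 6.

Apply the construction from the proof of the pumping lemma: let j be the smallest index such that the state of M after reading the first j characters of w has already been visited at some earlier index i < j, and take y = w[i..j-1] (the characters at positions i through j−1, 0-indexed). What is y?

Run of M on w = 1 1 2 1 1 2 2 2:
  step 0: A  (start)
  step 1: C  (read 1: A→C)
  step 2: B  (read 1: C→B)
  step 3: D  (read 2: B→D)
  step 4: F  (read 1: D→F)
  step 5: C  (read 1: F→C)   ← first repeat (C seen earlier)
  step 6: A  (read 2: C→A)
  step 7: F  (read 2: A→F)
  step 8: A  (read 2: F→A)

So i = 1, j = 5, giving x = w[0:1] = 1, y = w[1:5] = 1211, z = w[5:8] = 222.
Check: |xy| = 5 ≤ 6 and |y| = 4 ≥ 1. Reading y takes M from C back to C, so every xyⁱz is accepted.
Pumping length from the standard proof: p = 6 (the number of states). The repeated state found above gives |xy| = j ≤ 6 and |y| = j − i ≥ 1.

1211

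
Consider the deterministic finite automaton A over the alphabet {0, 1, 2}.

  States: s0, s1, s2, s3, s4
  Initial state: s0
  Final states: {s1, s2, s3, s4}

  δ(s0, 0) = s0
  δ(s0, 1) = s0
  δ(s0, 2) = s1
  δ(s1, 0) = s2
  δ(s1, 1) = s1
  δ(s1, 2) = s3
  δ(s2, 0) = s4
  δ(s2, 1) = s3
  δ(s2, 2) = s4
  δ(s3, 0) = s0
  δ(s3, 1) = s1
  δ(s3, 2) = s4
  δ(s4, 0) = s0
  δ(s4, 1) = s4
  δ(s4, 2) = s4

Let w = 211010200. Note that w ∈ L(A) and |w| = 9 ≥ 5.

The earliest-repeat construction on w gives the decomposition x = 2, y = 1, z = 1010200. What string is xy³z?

21111010200

xy^3z = 2·1·1·1·1010200 = 21111010200.
Reading y = 1 takes A from s1 back to s1, so after x·y·y·y the machine is still in s1, and z then leads to the accepting state s4. Hence 21111010200 ∈ L(A).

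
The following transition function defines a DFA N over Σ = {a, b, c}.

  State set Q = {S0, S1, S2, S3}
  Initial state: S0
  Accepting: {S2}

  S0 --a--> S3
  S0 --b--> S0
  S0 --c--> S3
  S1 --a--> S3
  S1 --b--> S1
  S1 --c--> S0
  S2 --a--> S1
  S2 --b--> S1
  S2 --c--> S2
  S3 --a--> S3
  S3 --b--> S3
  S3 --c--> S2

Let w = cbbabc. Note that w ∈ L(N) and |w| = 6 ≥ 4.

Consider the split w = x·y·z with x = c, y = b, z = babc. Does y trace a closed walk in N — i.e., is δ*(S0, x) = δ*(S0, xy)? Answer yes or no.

yes

Run of N on the first 2 characters of w = c b:
  step 0: S0  (start)
  step 1: S3  (read c: S0→S3)
  step 2: S3  (read b: S3→S3)

After x (step 1): S3. After xy (step 2): S3.
They match, so y = b drives N around a cycle from S3 back to itself; pumping y any number of times keeps N in S3 before reading z, and xyⁱz ∈ L(N) for every i ≥ 0.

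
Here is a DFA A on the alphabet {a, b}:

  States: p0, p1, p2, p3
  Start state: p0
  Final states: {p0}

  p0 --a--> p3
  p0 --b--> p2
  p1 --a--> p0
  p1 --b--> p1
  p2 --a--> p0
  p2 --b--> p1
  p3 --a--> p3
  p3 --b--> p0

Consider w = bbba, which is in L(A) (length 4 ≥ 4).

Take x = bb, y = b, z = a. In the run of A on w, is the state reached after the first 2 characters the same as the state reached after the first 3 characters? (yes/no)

yes

Run of A on the first 3 characters of w = b b b:
  step 0: p0  (start)
  step 1: p2  (read b: p0→p2)
  step 2: p1  (read b: p2→p1)
  step 3: p1  (read b: p1→p1)

After x (step 2): p1. After xy (step 3): p1.
They match, so y = b drives A around a cycle from p1 back to itself; pumping y any number of times keeps A in p1 before reading z, and xyⁱz ∈ L(A) for every i ≥ 0.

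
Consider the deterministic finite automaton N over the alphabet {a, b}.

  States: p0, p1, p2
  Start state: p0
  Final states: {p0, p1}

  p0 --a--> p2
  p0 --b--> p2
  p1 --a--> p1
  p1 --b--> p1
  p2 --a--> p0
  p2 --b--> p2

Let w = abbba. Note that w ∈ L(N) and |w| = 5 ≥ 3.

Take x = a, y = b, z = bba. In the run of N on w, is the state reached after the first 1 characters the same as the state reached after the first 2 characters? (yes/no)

Run of N on the first 2 characters of w = a b:
  step 0: p0  (start)
  step 1: p2  (read a: p0→p2)
  step 2: p2  (read b: p2→p2)

After x (step 1): p2. After xy (step 2): p2.
They match, so y = b drives N around a cycle from p2 back to itself; pumping y any number of times keeps N in p2 before reading z, and xyⁱz ∈ L(N) for every i ≥ 0.

yes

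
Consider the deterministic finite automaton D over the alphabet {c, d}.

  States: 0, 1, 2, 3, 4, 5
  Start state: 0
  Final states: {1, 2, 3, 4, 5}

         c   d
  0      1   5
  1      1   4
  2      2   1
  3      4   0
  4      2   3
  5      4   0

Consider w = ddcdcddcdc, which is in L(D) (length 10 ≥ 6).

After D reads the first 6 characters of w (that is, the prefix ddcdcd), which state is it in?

1

State sequence: 0 -d-> 5 -d-> 0 -c-> 1 -d-> 4 -c-> 2 -d-> 1

After reading 6 characters, D is in state 1.
(This kind of state-tracing is the core of the pumping-lemma construction: with 6 states, pigeonhole forces a repeat within the first 6 steps.)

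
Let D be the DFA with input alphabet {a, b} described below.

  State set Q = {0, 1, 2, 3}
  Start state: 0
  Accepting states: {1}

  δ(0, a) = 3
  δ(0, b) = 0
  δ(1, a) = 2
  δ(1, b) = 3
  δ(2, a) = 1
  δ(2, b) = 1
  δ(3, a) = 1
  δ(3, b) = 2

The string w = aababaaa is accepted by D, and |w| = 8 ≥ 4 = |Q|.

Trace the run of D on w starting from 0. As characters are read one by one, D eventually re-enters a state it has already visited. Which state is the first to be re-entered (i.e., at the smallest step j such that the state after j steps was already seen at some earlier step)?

Run of D on w = a a b a b a a a:
  step 0: 0  (start)
  step 1: 3  (read a: 0→3)
  step 2: 1  (read a: 3→1)
  step 3: 3  (read b: 1→3)   ← first repeat (3 seen earlier)
  step 4: 1  (read a: 3→1)
  step 5: 3  (read b: 1→3)
  step 6: 1  (read a: 3→1)
  step 7: 2  (read a: 1→2)
  step 8: 1  (read a: 2→1)

The earliest repeat is at step j = 3: D is in 3, which it already visited at step i = 1.

3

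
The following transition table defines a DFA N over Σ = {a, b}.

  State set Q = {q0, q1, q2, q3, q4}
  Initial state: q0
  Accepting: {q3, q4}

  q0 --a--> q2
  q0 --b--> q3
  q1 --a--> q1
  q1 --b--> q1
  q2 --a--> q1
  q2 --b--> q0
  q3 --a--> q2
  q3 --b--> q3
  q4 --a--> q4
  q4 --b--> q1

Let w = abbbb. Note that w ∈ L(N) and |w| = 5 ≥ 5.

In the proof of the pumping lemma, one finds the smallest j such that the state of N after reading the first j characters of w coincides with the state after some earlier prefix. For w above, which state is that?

State sequence: q0 -a-> q2 -b-> q0 -b-> q3 -b-> q3 -b-> q3
First repeat at step 2: q0 was already visited.

The earliest repeat is at step j = 2: N is in q0, which it already visited at step i = 0.
Pumping length from the standard proof: p = 5 (the number of states). The repeated state found above gives |xy| = j ≤ 5 and |y| = j − i ≥ 1.

q0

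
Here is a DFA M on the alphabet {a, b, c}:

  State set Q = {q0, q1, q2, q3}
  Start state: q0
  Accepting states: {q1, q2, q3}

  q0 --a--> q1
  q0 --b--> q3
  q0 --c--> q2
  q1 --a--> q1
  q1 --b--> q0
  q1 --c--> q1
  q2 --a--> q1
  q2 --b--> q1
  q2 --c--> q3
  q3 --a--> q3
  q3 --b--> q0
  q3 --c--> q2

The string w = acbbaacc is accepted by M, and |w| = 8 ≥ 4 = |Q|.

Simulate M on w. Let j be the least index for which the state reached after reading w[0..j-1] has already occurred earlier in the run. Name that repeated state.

State sequence: q0 -a-> q1 -c-> q1 -b-> q0 -b-> q3 -a-> q3 -a-> q3 -c-> q2 -c-> q3
First repeat at step 2: q1 was already visited.

The earliest repeat is at step j = 2: M is in q1, which it already visited at step i = 1.
With |Q| = 4, pigeonhole forces a state repeat no later than step 4; the substring read between the first and second visits to that state can be pumped.

q1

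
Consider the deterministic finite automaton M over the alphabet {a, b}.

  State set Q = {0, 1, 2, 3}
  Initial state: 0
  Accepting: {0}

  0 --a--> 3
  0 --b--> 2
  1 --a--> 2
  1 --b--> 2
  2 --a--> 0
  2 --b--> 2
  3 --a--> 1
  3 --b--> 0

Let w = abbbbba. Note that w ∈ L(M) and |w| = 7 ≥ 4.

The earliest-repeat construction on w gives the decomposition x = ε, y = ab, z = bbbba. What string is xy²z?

xy^2z = ε·ab·ab·bbbba = ababbbbba.
Reading y = ab takes M from 0 back to 0, so after x·y·y the machine is still in 0, and z then leads to the accepting state 0. Hence ababbbbba ∈ L(M).

ababbbbba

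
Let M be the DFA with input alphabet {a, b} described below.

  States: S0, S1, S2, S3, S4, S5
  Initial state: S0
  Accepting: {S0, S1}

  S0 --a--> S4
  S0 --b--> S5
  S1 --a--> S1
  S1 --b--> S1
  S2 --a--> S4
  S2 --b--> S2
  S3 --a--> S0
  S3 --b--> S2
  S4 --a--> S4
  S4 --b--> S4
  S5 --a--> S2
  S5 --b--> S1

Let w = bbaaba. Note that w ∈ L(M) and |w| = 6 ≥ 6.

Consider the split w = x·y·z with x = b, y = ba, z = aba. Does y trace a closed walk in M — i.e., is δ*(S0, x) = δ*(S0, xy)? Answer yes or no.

State sequence: S0 -b-> S5 -b-> S1 -a-> S1

After x (step 1): S5. After xy (step 3): S1.
They differ (S5 ≠ S1), so y is not a cycle from the state after x; this split is not the one the pumping-lemma construction produces, and pumping y need not keep the string in L(M).

no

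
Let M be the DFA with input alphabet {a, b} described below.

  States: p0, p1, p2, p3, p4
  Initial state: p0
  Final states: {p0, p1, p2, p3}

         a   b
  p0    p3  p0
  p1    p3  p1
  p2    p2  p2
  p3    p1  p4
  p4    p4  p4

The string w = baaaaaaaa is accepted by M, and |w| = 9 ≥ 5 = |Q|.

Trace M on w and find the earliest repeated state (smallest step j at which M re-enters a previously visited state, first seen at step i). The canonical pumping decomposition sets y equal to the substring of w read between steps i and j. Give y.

b

Run of M on w = b a a a a a a a a:
  step 0: p0  (start)
  step 1: p0  (read b: p0→p0)   ← first repeat (p0 seen earlier)
  step 2: p3  (read a: p0→p3)
  step 3: p1  (read a: p3→p1)
  step 4: p3  (read a: p1→p3)
  step 5: p1  (read a: p3→p1)
  step 6: p3  (read a: p1→p3)
  step 7: p1  (read a: p3→p1)
  step 8: p3  (read a: p1→p3)
  step 9: p1  (read a: p3→p1)

So i = 0, j = 1, giving x = w[0:0] = ε, y = w[0:1] = b, z = w[1:9] = aaaaaaaa.
Check: |xy| = 1 ≤ 5 and |y| = 1 ≥ 1. Reading y takes M from p0 back to p0, so every xyⁱz is accepted.
Since M has 5 states, any run of length ≥ 5 visits 5+1 states, so by pigeonhole some state repeats within the first 5 steps — that repeat gives the pumpable loop.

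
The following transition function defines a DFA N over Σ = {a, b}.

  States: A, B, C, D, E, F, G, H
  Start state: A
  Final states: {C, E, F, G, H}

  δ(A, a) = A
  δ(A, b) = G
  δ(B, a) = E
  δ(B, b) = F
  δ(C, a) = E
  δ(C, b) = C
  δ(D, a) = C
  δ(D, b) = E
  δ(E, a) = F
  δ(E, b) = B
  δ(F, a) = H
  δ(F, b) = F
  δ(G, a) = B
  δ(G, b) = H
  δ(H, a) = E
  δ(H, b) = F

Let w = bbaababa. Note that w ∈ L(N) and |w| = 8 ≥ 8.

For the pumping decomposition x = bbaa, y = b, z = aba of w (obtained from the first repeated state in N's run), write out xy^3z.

xy^3z = bbaa·b·b·b·aba = bbaabbbaba.
Reading y = b takes N from F back to F, so after x·y·y·y the machine is still in F, and z then leads to the accepting state H. Hence bbaabbbaba ∈ L(N).

bbaabbbaba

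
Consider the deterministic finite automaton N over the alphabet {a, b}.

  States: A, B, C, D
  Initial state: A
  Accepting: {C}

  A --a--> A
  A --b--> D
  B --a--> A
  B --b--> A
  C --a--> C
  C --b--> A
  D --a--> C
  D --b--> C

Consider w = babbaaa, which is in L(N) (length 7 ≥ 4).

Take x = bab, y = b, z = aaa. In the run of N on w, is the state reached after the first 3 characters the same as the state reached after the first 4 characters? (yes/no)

no

State sequence: A -b-> D -a-> C -b-> A -b-> D

After x (step 3): A. After xy (step 4): D.
They differ (A ≠ D), so y is not a cycle from the state after x; this split is not the one the pumping-lemma construction produces, and pumping y need not keep the string in L(N).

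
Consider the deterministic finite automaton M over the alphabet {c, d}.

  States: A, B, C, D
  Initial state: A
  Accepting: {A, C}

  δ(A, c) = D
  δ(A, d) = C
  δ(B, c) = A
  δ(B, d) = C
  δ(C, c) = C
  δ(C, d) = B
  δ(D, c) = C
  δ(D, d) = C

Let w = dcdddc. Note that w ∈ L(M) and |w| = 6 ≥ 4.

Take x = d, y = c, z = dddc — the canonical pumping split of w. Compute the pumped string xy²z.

dccdddc

xy^2z = d·c·c·dddc = dccdddc.
Reading y = c takes M from C back to C, so after x·y·y the machine is still in C, and z then leads to the accepting state A. Hence dccdddc ∈ L(M).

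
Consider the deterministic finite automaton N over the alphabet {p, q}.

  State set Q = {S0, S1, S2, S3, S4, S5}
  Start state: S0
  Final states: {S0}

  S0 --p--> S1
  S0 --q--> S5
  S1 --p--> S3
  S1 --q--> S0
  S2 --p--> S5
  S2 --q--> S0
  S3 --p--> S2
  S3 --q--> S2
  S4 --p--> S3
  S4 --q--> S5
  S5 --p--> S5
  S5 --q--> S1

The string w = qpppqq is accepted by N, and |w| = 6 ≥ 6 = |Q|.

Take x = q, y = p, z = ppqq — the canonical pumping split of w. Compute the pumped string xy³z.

xy^3z = q·p·p·p·ppqq = qpppppqq.
Reading y = p takes N from S5 back to S5, so after x·y·y·y the machine is still in S5, and z then leads to the accepting state S0. Hence qpppppqq ∈ L(N).

qpppppqq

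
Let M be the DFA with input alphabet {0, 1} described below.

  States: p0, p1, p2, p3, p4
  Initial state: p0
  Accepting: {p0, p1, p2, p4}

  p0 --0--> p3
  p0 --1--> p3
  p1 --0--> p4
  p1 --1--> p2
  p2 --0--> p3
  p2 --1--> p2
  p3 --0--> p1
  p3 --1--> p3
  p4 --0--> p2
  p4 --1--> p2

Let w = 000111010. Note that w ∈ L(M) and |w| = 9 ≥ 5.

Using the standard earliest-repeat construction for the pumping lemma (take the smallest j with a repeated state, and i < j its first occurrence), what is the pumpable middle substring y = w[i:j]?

Run of M on w = 0 0 0 1 1 1 0 1 0:
  step 0: p0  (start)
  step 1: p3  (read 0: p0→p3)
  step 2: p1  (read 0: p3→p1)
  step 3: p4  (read 0: p1→p4)
  step 4: p2  (read 1: p4→p2)
  step 5: p2  (read 1: p2→p2)   ← first repeat (p2 seen earlier)
  step 6: p2  (read 1: p2→p2)
  step 7: p3  (read 0: p2→p3)
  step 8: p3  (read 1: p3→p3)
  step 9: p1  (read 0: p3→p1)

So i = 4, j = 5, giving x = w[0:4] = 0001, y = w[4:5] = 1, z = w[5:9] = 1010.
Check: |xy| = 5 ≤ 5 and |y| = 1 ≥ 1. Reading y takes M from p2 back to p2, so every xyⁱz is accepted.

1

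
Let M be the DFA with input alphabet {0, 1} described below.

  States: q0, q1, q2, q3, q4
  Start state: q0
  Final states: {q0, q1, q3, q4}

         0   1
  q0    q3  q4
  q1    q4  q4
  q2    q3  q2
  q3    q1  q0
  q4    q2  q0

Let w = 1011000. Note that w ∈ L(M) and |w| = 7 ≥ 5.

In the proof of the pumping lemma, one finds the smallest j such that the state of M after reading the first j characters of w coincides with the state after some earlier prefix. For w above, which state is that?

Run of M on w = 1 0 1 1 0 0 0:
  step 0: q0  (start)
  step 1: q4  (read 1: q0→q4)
  step 2: q2  (read 0: q4→q2)
  step 3: q2  (read 1: q2→q2)   ← first repeat (q2 seen earlier)
  step 4: q2  (read 1: q2→q2)
  step 5: q3  (read 0: q2→q3)
  step 6: q1  (read 0: q3→q1)
  step 7: q4  (read 0: q1→q4)

The earliest repeat is at step j = 3: M is in q2, which it already visited at step i = 2.
The DFA has 5 states, so the proof of the pumping lemma guarantees a repeated state among the first 5+1 visited; the segment between the two visits is the pumpable y.

q2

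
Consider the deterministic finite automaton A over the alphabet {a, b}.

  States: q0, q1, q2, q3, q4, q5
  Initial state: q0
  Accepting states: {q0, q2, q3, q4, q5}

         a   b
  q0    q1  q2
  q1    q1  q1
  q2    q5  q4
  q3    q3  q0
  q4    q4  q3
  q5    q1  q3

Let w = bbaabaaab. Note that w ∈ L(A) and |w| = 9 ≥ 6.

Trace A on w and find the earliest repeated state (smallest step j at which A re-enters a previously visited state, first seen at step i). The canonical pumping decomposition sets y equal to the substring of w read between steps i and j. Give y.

a

Run of A on w = b b a a b a a a b:
  step 0: q0  (start)
  step 1: q2  (read b: q0→q2)
  step 2: q4  (read b: q2→q4)
  step 3: q4  (read a: q4→q4)   ← first repeat (q4 seen earlier)
  step 4: q4  (read a: q4→q4)
  step 5: q3  (read b: q4→q3)
  step 6: q3  (read a: q3→q3)
  step 7: q3  (read a: q3→q3)
  step 8: q3  (read a: q3→q3)
  step 9: q0  (read b: q3→q0)

So i = 2, j = 3, giving x = w[0:2] = bb, y = w[2:3] = a, z = w[3:9] = abaaab.
Check: |xy| = 3 ≤ 6 and |y| = 1 ≥ 1. Reading y takes A from q4 back to q4, so every xyⁱz is accepted.
Since A has 6 states, any run of length ≥ 6 visits 6+1 states, so by pigeonhole some state repeats within the first 6 steps — that repeat gives the pumpable loop.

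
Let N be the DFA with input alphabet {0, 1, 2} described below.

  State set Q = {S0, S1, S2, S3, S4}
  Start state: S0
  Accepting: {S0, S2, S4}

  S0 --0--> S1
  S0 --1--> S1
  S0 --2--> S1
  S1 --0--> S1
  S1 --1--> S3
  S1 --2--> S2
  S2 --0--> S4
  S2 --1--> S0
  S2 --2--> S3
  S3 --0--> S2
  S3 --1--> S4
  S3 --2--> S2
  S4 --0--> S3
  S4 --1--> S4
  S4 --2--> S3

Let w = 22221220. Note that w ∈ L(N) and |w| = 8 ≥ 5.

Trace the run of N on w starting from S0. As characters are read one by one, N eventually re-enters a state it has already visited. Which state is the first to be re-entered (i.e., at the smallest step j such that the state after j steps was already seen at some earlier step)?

Run of N on w = 2 2 2 2 1 2 2 0:
  step 0: S0  (start)
  step 1: S1  (read 2: S0→S1)
  step 2: S2  (read 2: S1→S2)
  step 3: S3  (read 2: S2→S3)
  step 4: S2  (read 2: S3→S2)   ← first repeat (S2 seen earlier)
  step 5: S0  (read 1: S2→S0)
  step 6: S1  (read 2: S0→S1)
  step 7: S2  (read 2: S1→S2)
  step 8: S4  (read 0: S2→S4)

The earliest repeat is at step j = 4: N is in S2, which it already visited at step i = 2.

S2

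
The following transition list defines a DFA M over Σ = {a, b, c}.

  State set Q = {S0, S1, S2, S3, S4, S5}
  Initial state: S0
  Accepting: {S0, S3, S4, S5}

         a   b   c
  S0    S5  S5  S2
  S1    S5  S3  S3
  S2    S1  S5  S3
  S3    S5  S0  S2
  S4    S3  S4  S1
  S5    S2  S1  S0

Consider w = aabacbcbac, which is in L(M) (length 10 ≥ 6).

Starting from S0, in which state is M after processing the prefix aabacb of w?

Run of M on the first 6 characters of w = a a b a c b:
  step 0: S0  (start)
  step 1: S5  (read a: S0→S5)
  step 2: S2  (read a: S5→S2)
  step 3: S5  (read b: S2→S5)
  step 4: S2  (read a: S5→S2)
  step 5: S3  (read c: S2→S3)
  step 6: S0  (read b: S3→S0)

After reading 6 characters, M is in state S0.

S0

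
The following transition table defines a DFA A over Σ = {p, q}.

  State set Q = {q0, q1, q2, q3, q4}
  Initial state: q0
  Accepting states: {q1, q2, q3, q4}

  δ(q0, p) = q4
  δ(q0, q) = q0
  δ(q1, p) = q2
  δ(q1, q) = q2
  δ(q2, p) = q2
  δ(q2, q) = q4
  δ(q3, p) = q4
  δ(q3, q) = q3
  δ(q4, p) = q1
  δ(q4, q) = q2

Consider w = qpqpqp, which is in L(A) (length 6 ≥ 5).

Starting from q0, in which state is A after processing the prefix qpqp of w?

q2

Run of A on the first 4 characters of w = q p q p:
  step 0: q0  (start)
  step 1: q0  (read q: q0→q0)
  step 2: q4  (read p: q0→q4)
  step 3: q2  (read q: q4→q2)
  step 4: q2  (read p: q2→q2)

After reading 4 characters, A is in state q2.
(This kind of state-tracing is the core of the pumping-lemma construction: with 5 states, pigeonhole forces a repeat within the first 5 steps.)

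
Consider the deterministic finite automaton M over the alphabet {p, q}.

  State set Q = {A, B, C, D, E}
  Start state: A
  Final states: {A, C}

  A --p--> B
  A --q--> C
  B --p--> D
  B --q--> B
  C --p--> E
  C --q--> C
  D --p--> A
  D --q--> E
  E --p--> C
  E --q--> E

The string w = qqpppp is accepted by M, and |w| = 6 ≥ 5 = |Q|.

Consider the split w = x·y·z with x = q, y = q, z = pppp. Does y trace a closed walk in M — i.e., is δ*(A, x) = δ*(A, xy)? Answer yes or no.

yes

Run of M on the first 2 characters of w = q q:
  step 0: A  (start)
  step 1: C  (read q: A→C)
  step 2: C  (read q: C→C)

After x (step 1): C. After xy (step 2): C.
They match, so y = q drives M around a cycle from C back to itself; pumping y any number of times keeps M in C before reading z, and xyⁱz ∈ L(M) for every i ≥ 0.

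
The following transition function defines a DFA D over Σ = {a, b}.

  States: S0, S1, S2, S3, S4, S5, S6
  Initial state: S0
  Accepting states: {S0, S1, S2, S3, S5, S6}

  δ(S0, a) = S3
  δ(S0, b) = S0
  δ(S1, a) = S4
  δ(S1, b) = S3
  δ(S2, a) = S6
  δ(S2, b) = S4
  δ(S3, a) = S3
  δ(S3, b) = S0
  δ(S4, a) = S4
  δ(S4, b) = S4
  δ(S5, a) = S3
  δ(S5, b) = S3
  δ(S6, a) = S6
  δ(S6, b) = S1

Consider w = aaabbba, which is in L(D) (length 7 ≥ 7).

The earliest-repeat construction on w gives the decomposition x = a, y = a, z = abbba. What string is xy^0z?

aabbba

xy⁰z = xz = a·abbba = aabbba.
Reading y = a takes D from S3 back to S3, so after x the machine is still in S3, and z then leads to the accepting state S3. Hence aabbba ∈ L(D).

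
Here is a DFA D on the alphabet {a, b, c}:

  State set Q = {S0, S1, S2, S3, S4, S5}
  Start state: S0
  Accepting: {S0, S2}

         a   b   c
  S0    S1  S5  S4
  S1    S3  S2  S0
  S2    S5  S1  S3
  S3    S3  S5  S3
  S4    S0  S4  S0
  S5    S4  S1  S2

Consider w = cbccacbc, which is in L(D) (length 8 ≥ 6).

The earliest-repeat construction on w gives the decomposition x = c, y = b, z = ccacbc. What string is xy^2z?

xy^2z = c·b·b·ccacbc = cbbccacbc.
Reading y = b takes D from S4 back to S4, so after x·y·y the machine is still in S4, and z then leads to the accepting state S0. Hence cbbccacbc ∈ L(D).

cbbccacbc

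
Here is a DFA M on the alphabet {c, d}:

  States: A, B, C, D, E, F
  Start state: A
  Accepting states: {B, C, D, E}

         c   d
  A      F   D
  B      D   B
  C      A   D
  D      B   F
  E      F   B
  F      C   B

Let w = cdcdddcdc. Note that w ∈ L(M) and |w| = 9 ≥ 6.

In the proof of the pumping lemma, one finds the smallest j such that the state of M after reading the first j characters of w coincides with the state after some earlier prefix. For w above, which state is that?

Run of M on w = c d c d d d c d c:
  step 0: A  (start)
  step 1: F  (read c: A→F)
  step 2: B  (read d: F→B)
  step 3: D  (read c: B→D)
  step 4: F  (read d: D→F)   ← first repeat (F seen earlier)
  step 5: B  (read d: F→B)
  step 6: B  (read d: B→B)
  step 7: D  (read c: B→D)
  step 8: F  (read d: D→F)
  step 9: C  (read c: F→C)

The earliest repeat is at step j = 4: M is in F, which it already visited at step i = 1.
The DFA has 6 states, so the proof of the pumping lemma guarantees a repeated state among the first 6+1 visited; the segment between the two visits is the pumpable y.

F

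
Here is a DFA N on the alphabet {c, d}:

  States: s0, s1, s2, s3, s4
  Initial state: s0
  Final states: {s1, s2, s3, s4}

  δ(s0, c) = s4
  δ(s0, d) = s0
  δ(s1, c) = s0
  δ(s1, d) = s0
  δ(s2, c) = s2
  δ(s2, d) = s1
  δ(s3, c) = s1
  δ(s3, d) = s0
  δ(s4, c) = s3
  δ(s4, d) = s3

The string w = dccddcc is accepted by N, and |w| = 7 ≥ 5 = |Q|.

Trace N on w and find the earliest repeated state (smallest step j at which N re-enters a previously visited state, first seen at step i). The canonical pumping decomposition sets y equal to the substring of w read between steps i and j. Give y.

d

Run of N on w = d c c d d c c:
  step 0: s0  (start)
  step 1: s0  (read d: s0→s0)   ← first repeat (s0 seen earlier)
  step 2: s4  (read c: s0→s4)
  step 3: s3  (read c: s4→s3)
  step 4: s0  (read d: s3→s0)
  step 5: s0  (read d: s0→s0)
  step 6: s4  (read c: s0→s4)
  step 7: s3  (read c: s4→s3)

So i = 0, j = 1, giving x = w[0:0] = ε, y = w[0:1] = d, z = w[1:7] = ccddcc.
Check: |xy| = 1 ≤ 5 and |y| = 1 ≥ 1. Reading y takes N from s0 back to s0, so every xyⁱz is accepted.
Pumping length from the standard proof: p = 5 (the number of states). The repeated state found above gives |xy| = j ≤ 5 and |y| = j − i ≥ 1.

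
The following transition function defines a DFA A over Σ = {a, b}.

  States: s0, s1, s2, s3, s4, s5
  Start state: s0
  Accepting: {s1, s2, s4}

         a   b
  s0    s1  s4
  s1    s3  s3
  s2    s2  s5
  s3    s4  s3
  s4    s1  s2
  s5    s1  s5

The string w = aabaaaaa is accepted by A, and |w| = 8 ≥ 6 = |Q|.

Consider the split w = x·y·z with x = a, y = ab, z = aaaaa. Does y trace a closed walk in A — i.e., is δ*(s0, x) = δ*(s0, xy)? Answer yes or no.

no

State sequence: s0 -a-> s1 -a-> s3 -b-> s3

After x (step 1): s1. After xy (step 3): s3.
They differ (s1 ≠ s3), so y is not a cycle from the state after x; this split is not the one the pumping-lemma construction produces, and pumping y need not keep the string in L(A).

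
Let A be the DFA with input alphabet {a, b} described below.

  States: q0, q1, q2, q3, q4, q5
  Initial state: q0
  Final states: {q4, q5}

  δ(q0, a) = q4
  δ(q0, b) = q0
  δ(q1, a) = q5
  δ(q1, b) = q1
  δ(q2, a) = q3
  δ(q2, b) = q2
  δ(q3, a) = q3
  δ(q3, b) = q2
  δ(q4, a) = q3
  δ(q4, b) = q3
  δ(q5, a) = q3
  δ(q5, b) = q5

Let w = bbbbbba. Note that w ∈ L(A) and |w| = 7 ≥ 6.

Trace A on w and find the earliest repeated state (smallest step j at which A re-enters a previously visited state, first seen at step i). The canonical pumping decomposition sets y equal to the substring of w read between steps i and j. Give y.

b

Run of A on w = b b b b b b a:
  step 0: q0  (start)
  step 1: q0  (read b: q0→q0)   ← first repeat (q0 seen earlier)
  step 2: q0  (read b: q0→q0)
  step 3: q0  (read b: q0→q0)
  step 4: q0  (read b: q0→q0)
  step 5: q0  (read b: q0→q0)
  step 6: q0  (read b: q0→q0)
  step 7: q4  (read a: q0→q4)

So i = 0, j = 1, giving x = w[0:0] = ε, y = w[0:1] = b, z = w[1:7] = bbbbba.
Check: |xy| = 1 ≤ 6 and |y| = 1 ≥ 1. Reading y takes A from q0 back to q0, so every xyⁱz is accepted.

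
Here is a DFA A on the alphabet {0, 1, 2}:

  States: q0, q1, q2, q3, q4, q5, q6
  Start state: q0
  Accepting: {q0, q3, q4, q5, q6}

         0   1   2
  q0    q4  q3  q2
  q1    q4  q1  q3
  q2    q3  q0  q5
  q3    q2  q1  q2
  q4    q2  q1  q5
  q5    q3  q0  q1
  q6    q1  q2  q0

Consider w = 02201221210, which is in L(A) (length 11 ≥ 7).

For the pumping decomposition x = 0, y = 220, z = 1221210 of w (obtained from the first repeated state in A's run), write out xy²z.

xy^2z = 0·220·220·1221210 = 02202201221210.
Reading y = 220 takes A from q4 back to q4, so after x·y·y the machine is still in q4, and z then leads to the accepting state q4. Hence 02202201221210 ∈ L(A).

02202201221210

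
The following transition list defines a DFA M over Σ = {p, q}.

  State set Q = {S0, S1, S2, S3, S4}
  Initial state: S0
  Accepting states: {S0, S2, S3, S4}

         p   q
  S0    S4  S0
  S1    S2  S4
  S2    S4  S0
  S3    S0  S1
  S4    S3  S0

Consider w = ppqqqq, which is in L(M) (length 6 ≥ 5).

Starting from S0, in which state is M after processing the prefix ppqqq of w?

S0

Run of M on the first 5 characters of w = p p q q q:
  step 0: S0  (start)
  step 1: S4  (read p: S0→S4)
  step 2: S3  (read p: S4→S3)
  step 3: S1  (read q: S3→S1)
  step 4: S4  (read q: S1→S4)
  step 5: S0  (read q: S4→S0)

After reading 5 characters, M is in state S0.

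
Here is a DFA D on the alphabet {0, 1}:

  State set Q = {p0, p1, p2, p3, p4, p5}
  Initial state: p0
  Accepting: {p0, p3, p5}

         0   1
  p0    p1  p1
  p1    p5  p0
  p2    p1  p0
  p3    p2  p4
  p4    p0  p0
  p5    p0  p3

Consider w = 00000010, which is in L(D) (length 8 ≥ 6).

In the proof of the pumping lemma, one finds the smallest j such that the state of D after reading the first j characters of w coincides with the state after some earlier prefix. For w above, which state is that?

p0

Run of D on w = 0 0 0 0 0 0 1 0:
  step 0: p0  (start)
  step 1: p1  (read 0: p0→p1)
  step 2: p5  (read 0: p1→p5)
  step 3: p0  (read 0: p5→p0)   ← first repeat (p0 seen earlier)
  step 4: p1  (read 0: p0→p1)
  step 5: p5  (read 0: p1→p5)
  step 6: p0  (read 0: p5→p0)
  step 7: p1  (read 1: p0→p1)
  step 8: p5  (read 0: p1→p5)

The earliest repeat is at step j = 3: D is in p0, which it already visited at step i = 0.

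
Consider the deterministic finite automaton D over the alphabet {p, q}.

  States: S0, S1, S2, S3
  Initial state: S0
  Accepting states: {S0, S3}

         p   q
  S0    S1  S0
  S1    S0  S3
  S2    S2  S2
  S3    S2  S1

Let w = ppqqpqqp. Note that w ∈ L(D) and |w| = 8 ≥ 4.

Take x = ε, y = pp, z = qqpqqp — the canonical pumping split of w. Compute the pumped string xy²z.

ppppqqpqqp

xy^2z = ε·pp·pp·qqpqqp = ppppqqpqqp.
Reading y = pp takes D from S0 back to S0, so after x·y·y the machine is still in S0, and z then leads to the accepting state S0. Hence ppppqqpqqp ∈ L(D).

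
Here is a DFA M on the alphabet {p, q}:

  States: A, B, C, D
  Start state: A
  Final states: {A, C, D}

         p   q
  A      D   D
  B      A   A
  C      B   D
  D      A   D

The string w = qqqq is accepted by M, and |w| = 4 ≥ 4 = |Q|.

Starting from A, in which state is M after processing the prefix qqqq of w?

State sequence: A -q-> D -q-> D -q-> D -q-> D

After reading 4 characters, M is in state D.

D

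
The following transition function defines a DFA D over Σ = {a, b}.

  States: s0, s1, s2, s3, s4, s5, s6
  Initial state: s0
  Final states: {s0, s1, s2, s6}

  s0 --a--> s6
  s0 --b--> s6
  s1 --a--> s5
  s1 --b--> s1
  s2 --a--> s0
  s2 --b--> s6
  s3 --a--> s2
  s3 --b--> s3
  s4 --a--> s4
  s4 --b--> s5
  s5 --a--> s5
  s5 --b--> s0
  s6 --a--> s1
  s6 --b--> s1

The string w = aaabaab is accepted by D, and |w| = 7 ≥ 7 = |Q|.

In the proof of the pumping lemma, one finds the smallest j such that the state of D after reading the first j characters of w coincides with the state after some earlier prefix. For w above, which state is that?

Run of D on w = a a a b a a b:
  step 0: s0  (start)
  step 1: s6  (read a: s0→s6)
  step 2: s1  (read a: s6→s1)
  step 3: s5  (read a: s1→s5)
  step 4: s0  (read b: s5→s0)   ← first repeat (s0 seen earlier)
  step 5: s6  (read a: s0→s6)
  step 6: s1  (read a: s6→s1)
  step 7: s1  (read b: s1→s1)

The earliest repeat is at step j = 4: D is in s0, which it already visited at step i = 0.
With |Q| = 7, pigeonhole forces a state repeat no later than step 7; the substring read between the first and second visits to that state can be pumped.

s0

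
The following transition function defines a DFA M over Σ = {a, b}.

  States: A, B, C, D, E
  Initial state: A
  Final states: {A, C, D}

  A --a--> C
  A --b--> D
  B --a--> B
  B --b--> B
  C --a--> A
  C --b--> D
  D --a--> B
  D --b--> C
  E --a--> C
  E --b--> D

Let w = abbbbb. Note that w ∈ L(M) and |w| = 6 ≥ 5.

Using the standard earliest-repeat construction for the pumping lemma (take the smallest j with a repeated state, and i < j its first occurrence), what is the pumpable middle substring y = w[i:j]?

State sequence: A -a-> C -b-> D -b-> C -b-> D -b-> C -b-> D
First repeat at step 3: C was already visited.

So i = 1, j = 3, giving x = w[0:1] = a, y = w[1:3] = bb, z = w[3:6] = bbb.
Check: |xy| = 3 ≤ 5 and |y| = 2 ≥ 1. Reading y takes M from C back to C, so every xyⁱz is accepted.
Pumping length from the standard proof: p = 5 (the number of states). The repeated state found above gives |xy| = j ≤ 5 and |y| = j − i ≥ 1.

bb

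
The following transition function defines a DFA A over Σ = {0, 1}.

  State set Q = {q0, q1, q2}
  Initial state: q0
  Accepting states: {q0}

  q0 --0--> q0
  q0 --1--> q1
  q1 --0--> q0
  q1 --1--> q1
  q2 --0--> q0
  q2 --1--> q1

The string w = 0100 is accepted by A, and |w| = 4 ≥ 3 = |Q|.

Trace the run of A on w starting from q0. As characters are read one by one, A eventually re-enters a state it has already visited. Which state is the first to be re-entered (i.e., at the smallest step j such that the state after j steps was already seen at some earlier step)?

q0

Run of A on w = 0 1 0 0:
  step 0: q0  (start)
  step 1: q0  (read 0: q0→q0)   ← first repeat (q0 seen earlier)
  step 2: q1  (read 1: q0→q1)
  step 3: q0  (read 0: q1→q0)
  step 4: q0  (read 0: q0→q0)

The earliest repeat is at step j = 1: A is in q0, which it already visited at step i = 0.
Since A has 3 states, any run of length ≥ 3 visits 3+1 states, so by pigeonhole some state repeats within the first 3 steps — that repeat gives the pumpable loop.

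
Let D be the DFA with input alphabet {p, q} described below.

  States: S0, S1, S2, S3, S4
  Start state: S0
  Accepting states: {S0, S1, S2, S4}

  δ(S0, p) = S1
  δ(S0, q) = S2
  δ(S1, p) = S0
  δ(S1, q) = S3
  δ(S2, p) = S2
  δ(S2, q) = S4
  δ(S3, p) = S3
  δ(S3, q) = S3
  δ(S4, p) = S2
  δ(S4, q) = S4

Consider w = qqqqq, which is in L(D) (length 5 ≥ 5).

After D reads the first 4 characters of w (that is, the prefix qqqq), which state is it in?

Run of D on the first 4 characters of w = q q q q:
  step 0: S0  (start)
  step 1: S2  (read q: S0→S2)
  step 2: S4  (read q: S2→S4)
  step 3: S4  (read q: S4→S4)
  step 4: S4  (read q: S4→S4)

After reading 4 characters, D is in state S4.
(This kind of state-tracing is the core of the pumping-lemma construction: with 5 states, pigeonhole forces a repeat within the first 5 steps.)

S4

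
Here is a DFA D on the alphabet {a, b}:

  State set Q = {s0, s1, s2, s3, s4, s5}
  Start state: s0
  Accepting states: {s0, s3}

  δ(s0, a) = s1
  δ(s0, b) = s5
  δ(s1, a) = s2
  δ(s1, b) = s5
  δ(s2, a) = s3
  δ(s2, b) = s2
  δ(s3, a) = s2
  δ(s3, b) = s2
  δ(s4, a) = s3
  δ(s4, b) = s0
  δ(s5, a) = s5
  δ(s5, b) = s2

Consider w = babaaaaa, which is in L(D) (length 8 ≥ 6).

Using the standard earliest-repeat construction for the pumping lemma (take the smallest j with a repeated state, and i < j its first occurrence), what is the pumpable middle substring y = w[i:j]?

a

State sequence: s0 -b-> s5 -a-> s5 -b-> s2 -a-> s3 -a-> s2 -a-> s3 -a-> s2 -a-> s3
First repeat at step 2: s5 was already visited.

So i = 1, j = 2, giving x = w[0:1] = b, y = w[1:2] = a, z = w[2:8] = baaaaa.
Check: |xy| = 2 ≤ 6 and |y| = 1 ≥ 1. Reading y takes D from s5 back to s5, so every xyⁱz is accepted.
Since D has 6 states, any run of length ≥ 6 visits 6+1 states, so by pigeonhole some state repeats within the first 6 steps — that repeat gives the pumpable loop.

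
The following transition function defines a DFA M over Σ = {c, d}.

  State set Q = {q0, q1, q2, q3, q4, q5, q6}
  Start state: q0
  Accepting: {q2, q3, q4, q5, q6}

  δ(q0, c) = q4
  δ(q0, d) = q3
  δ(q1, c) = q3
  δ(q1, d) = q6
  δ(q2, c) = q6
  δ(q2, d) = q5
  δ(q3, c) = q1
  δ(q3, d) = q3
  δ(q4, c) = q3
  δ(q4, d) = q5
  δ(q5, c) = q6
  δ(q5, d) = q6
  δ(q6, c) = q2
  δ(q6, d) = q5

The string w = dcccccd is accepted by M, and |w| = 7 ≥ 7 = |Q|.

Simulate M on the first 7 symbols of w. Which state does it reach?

q6

State sequence: q0 -d-> q3 -c-> q1 -c-> q3 -c-> q1 -c-> q3 -c-> q1 -d-> q6

After reading 7 characters, M is in state q6.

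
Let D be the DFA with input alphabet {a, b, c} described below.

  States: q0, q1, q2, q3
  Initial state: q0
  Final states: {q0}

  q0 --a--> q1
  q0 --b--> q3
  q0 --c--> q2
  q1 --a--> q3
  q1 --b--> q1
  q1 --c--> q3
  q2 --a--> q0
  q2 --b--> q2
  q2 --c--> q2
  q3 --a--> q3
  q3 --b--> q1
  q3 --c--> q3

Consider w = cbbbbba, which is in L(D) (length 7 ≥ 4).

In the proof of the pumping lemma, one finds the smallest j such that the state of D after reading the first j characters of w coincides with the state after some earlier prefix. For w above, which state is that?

q2

Run of D on w = c b b b b b a:
  step 0: q0  (start)
  step 1: q2  (read c: q0→q2)
  step 2: q2  (read b: q2→q2)   ← first repeat (q2 seen earlier)
  step 3: q2  (read b: q2→q2)
  step 4: q2  (read b: q2→q2)
  step 5: q2  (read b: q2→q2)
  step 6: q2  (read b: q2→q2)
  step 7: q0  (read a: q2→q0)

The earliest repeat is at step j = 2: D is in q2, which it already visited at step i = 1.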